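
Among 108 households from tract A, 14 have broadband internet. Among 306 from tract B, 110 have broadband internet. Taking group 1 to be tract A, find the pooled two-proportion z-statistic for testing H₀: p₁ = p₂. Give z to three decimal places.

Sample proportions: p̂₁ = 14/108 = 0.12963 and p̂₂ = 110/306 = 0.35948.
Pooled p̂ = (14+110)/(108+306) = 124/414 = 0.29952.
SE = √[p̂(1−p̂)(1/n₁+1/n₂)] = √[0.29952·0.70048·(1/108+1/306)] ≈ 0.051267.
z = (p̂₁ − p̂₂)/SE = (0.12963 − 0.35948)/0.051267 = -0.22985/0.051267 = -4.483.

z = -4.483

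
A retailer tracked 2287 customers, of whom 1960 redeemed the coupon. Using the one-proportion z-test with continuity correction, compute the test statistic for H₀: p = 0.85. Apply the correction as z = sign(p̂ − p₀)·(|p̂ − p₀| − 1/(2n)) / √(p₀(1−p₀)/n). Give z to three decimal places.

The sample proportion is 1960/2287 = 0.85702. p̂ − p₀ = 0.007018.
1/(2n) = 0.000219.
Corrected numerator: |0.007018| − 0.000219 = 0.006799.
SE₀ = √(0.85·0.15/2287) = 0.007467.
z = +0.006799/0.007467 = 0.911.

z = 0.911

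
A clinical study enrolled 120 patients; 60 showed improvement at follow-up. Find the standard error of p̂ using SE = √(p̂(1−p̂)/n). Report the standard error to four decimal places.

The sample proportion is 60/120 = 0.50000.
p̂(1−p̂) = 0.250000.
Dividing by n and taking the root: √0.002083333 = 0.0456.

SE = 0.0456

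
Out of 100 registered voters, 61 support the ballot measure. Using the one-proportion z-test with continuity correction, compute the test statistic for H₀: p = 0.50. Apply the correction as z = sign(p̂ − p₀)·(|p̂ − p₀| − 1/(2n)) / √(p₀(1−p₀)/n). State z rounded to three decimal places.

z = 2.100

Sample proportion p̂ = 61/100 = 0.61000. p̂ − p₀ = 0.110000.
1/(2n) = 0.005000.
Corrected numerator: |0.110000| − 0.005000 = 0.105000.
Under H₀, SE = √(p₀(1−p₀)/n) = √(0.50·0.50/100) = √0.002500000 = 0.050000.
z = (+)0.105000/0.050000 = 2.100.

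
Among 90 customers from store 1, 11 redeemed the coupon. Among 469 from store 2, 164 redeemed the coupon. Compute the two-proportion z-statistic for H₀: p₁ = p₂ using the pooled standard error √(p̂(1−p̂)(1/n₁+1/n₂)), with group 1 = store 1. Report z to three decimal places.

p̂₁ = 11/90 = 0.12222, p̂₂ = 164/469 = 0.34968.
Pooling: p̂ = 175/559 = 0.31306.
Pooled SE = √[0.2150531·0.01324331] ≈ 0.053367.
z = -0.22746/0.053367 = -4.262.

z = -4.262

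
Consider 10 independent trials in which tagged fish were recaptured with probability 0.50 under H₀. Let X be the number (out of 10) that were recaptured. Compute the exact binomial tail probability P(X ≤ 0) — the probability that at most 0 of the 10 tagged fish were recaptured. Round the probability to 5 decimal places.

P = 0.00098

X is binomial with n = 10 and p = 0.50.
P(X ≤ 0) = C(10,0)·0.50^0·0.50^10.
= 0.000977 = 0.00098.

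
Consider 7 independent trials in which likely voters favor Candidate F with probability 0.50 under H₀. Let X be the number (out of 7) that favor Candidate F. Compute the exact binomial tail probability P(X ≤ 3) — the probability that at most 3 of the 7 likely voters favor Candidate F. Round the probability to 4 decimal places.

P = 0.5000

X is binomial with n = 7 and p = 0.50.
P(X ≤ 3) = C(7,0)·0.50^0·0.50^7 + C(7,1)·0.50^1·0.50^6 + C(7,2)·0.50^2·0.50^5 + C(7,3)·0.50^3·0.50^4.
= 0.007812 + 0.054688 + 0.164062 + 0.273438 = 0.5000.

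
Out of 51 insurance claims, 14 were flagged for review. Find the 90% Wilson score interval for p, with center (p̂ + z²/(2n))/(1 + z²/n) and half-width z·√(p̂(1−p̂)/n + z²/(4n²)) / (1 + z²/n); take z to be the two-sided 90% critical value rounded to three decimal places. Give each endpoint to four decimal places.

p̂ = 14/51 = 0.27451; z = 1.645, so z² = 2.706025.
1 + z²/n = 1.053059.
Center = (0.27451 + 0.026530)/1.053059 = 0.28587.
Radicand: p̂(1−p̂)/n + z²/(4n²) = 0.003904984 + 0.000260095 = 0.004165079.
Half-width = z·√(radicand)/denom = 1.645·0.064537/1.053059 = 0.10081.
CI: 0.28587 ± 0.10081 = (0.1851, 0.3867).

(0.1851, 0.3867)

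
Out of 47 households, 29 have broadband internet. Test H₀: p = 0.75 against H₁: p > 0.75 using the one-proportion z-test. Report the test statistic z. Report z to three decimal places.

The sample proportion is 29/47 = 0.61702.
Null standard error: √(0.75·0.25/47) = √0.003989362 = 0.063161.
z = (0.61702 − 0.75)/0.063161 = -0.13298/0.063161 = -2.105.

z = -2.105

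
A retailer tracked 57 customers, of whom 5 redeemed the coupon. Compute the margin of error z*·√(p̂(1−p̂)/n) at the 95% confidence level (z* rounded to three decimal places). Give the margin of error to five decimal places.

With x = 5 successes in n = 57, p̂ = 0.08772.
SE = √(p̂(1−p̂)/n) = √(0.080025/57) = 0.037469.
z* = 1.960 at the 95% level.
So ME = 0.07344.

ME = 0.07344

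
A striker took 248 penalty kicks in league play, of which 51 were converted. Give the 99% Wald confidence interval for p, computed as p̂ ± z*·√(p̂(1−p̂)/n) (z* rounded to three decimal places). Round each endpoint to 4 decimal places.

(0.1395, 0.2718)

p̂ = 51/248 = 0.20565.
SE(p̂) = √(0.20565·0.79435/248) = 0.025665.
For 99% confidence, z* = 2.576.
Margin of error: 2.576 × 0.025665 = 0.06611.
So the interval runs from 0.1395 to 0.2718.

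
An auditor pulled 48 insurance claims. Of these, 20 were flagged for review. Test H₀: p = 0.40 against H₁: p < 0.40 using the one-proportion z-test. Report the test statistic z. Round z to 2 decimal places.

z = 0.24

Sample proportion p̂ = 20/48 = 0.41667.
Null standard error: √(0.40·0.60/48) = √0.005000000 = 0.070711.
z = (p̂ − p₀)/SE = (0.41667 − 0.40)/0.070711 = 0.24.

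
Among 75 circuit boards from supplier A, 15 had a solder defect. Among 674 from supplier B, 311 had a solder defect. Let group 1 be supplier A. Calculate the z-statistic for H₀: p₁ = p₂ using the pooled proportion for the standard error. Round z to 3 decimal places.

z = -4.332

Sample proportions: p̂₁ = 15/75 = 0.20000 and p̂₂ = 311/674 = 0.46142.
Pooled p̂ = (15+311)/(75+674) = 326/749 = 0.43525.
SE = √[p̂(1−p̂)(1/n₁+1/n₂)] = √[0.43525·0.56475·(1/75+1/674)] ≈ 0.060350.
z = (p̂₁ − p̂₂)/SE = (0.20000 − 0.46142)/0.060350 = -0.26142/0.060350 = -4.332.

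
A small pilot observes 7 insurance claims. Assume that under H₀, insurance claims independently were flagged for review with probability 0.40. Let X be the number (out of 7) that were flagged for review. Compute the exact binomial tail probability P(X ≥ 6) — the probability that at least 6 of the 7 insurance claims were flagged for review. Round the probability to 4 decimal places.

P = 0.0188

X ~ Binomial(n=7, p=0.40).
P(X ≥ 6) = C(7,6)·0.40^6·0.60^1 + C(7,7)·0.40^7·0.60^0.
= 0.017203 + 0.001638 = 0.0188.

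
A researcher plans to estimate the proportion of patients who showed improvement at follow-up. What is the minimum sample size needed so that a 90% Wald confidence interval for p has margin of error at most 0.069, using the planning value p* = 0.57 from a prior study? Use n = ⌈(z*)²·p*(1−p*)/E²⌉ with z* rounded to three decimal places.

For 90% confidence, z* = 1.645.
p*(1−p*) = 0.2451.
(z*)²·p*(1−p*)/E² = 2.706025·0.2451/0.004761 = 139.308.
Rounding up, n = 140.

n = 140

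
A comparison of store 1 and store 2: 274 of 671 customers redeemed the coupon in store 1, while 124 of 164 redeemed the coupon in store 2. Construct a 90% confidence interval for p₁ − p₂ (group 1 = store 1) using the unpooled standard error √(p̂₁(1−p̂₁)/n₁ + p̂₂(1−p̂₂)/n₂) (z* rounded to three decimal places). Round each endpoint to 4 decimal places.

(-0.4111, -0.2844)

p̂₁ = 274/671 = 0.40835, p̂₂ = 124/164 = 0.75610; p̂₁ − p̂₂ = -0.34775.
Unpooled SE = √(p̂₁(1−p̂₁)/n₁ + p̂₂(1−p̂₂)/n₂) = √(0.000360059 + 0.001124476) = 0.038530.
For 90% confidence, z* = 1.645. Margin = 1.645·0.038530 = 0.06338.
CI: -0.34775 ± 0.06338 = (-0.4111, -0.2844).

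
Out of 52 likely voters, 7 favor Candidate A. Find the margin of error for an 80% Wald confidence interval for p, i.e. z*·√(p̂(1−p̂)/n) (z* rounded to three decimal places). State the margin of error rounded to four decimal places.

ME = 0.0607

p̂ = 7/52 = 0.13462.
SE(p̂) = √(0.13462·0.86538/52) = 0.047331.
For 80% confidence, z* = 1.282.
So ME = 0.0607.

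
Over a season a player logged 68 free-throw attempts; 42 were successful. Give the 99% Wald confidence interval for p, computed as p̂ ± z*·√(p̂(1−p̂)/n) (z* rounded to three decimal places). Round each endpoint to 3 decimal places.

p̂ = 42/68 = 0.61765.
SE = √(p̂(1−p̂)/n) = √(0.236159/68) = 0.058932.
The 99% critical value is z* = 2.576.
Margin = 2.576·0.058932 = 0.15181.
So the interval runs from 0.466 to 0.769.

(0.466, 0.769)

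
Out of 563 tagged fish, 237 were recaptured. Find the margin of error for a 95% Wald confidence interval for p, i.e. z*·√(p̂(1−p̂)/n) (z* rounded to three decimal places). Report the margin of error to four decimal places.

With x = 237 successes in n = 563, p̂ = 0.42096.
SE = √(p̂(1−p̂)/n) = √(0.243753/563) = 0.020808.
z* = 1.960 at the 95% level.
Margin of error = z*·SE = 1.960 × 0.020808 = 0.0408.

ME = 0.0408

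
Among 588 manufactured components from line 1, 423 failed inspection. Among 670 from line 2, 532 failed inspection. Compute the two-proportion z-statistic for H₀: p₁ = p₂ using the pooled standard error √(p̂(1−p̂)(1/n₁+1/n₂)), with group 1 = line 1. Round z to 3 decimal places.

z = -3.089

p̂₁ = 423/588 = 0.71939, p̂₂ = 532/670 = 0.79403.
Pooling: p̂ = 955/1258 = 0.75914.
SE = √[p̂(1−p̂)(1/n₁+1/n₂)] = √[0.75914·0.24086·(1/588+1/670)] ≈ 0.024163.
z = (p̂₁ − p̂₂)/SE = (0.71939 − 0.79403)/0.024163 = -0.07464/0.024163 = -3.089.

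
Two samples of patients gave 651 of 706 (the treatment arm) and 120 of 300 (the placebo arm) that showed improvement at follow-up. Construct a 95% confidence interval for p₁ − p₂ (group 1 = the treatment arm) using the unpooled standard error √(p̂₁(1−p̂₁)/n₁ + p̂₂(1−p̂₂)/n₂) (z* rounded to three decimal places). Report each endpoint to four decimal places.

(0.4632, 0.5810)

p̂₁ = 0.92210, p̂₂ = 0.40000, so the observed difference is 0.52210.
Unpooled SE = √(p̂₁(1−p̂₁)/n₁ + p̂₂(1−p̂₂)/n₂) = √(0.000101749 + 0.000800000) = 0.030029.
The 95% critical value is z* = 1.960. Margin = 1.960·0.030029 = 0.05886.
CI: 0.52210 ± 0.05886 = (0.4632, 0.5810).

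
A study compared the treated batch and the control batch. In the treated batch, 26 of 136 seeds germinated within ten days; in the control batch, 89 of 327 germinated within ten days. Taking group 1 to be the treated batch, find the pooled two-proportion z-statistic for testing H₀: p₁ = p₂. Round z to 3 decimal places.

z = -1.837

Sample proportions: p̂₁ = 26/136 = 0.19118 and p̂₂ = 89/327 = 0.27217.
Pooling: p̂ = 115/463 = 0.24838.
Pooled SE = √[0.1866874·0.01041105] ≈ 0.044086.
z = -0.08099/0.044086 = -1.837.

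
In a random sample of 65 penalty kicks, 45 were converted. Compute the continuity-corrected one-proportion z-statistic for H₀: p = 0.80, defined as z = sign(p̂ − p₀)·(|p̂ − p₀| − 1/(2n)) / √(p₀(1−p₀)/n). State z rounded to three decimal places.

z = -2.016

With x = 45 successes in n = 65, p̂ = 0.69231. p̂ − p₀ = -0.107692.
1/(2n) = 0.007692.
Corrected numerator: |-0.107692| − 0.007692 = 0.100000.
SE₀ = √(0.80·0.20/65) = 0.049614.
z = −0.100000/0.049614 = -2.016.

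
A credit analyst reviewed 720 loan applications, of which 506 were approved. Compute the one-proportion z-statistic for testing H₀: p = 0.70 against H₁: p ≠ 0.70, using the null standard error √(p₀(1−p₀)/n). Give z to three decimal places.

With x = 506 successes in n = 720, p̂ = 0.70278.
Null standard error: √(0.70·0.30/720) = √0.000291667 = 0.017078.
z = (p̂ − p₀)/SE = (0.70278 − 0.70)/0.017078 = 0.163.

z = 0.163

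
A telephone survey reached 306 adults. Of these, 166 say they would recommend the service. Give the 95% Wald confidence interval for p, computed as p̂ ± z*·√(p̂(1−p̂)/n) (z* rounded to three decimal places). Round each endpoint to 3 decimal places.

With x = 166 successes in n = 306, p̂ = 0.54248.
Standard error of p̂: √(0.248195/306) = √0.000811095 = 0.028480.
z* = 1.960 at the 95% level.
Margin of error: 1.960 × 0.028480 = 0.05582.
CI: 0.54248 ± 0.05582 = (0.487, 0.598).

(0.487, 0.598)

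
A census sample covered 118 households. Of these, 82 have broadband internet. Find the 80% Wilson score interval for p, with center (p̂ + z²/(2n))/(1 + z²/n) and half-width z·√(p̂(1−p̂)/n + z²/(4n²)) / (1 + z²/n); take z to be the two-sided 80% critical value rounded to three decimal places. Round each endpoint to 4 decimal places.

(0.6382, 0.7463)

p̂ = 82/118 = 0.69492; z = 1.282, so z² = 1.643524.
1 + z²/n = 1.013928.
Center = (0.69492 + 0.006964)/1.013928 = 0.69224.
Radicand: p̂(1−p̂)/n + z²/(4n²) = 0.001796678 + 0.000029509 = 0.001826187.
Half-width = z·√(radicand)/denom = 1.282·0.042734/1.013928 = 0.05403.
Interval: 0.69224 ± 0.05403 → (0.6382, 0.7463).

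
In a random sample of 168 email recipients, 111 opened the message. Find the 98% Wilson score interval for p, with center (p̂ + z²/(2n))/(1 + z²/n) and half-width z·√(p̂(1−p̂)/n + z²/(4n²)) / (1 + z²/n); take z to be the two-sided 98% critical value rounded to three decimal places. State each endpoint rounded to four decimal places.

p̂ = 111/168 = 0.66071; z = 2.326, so z² = 5.410276.
1 + z²/n = 1.032204.
Adjusted center: (0.66071 + z²/(2n))/1.032204 = 0.65570.
Radicand: p̂(1−p̂)/n + z²/(4n²) = 0.001334351 + 0.000047923 = 0.001382274.
Half-width = z·√(radicand)/denom = 2.326·0.037179/1.032204 = 0.08378.
CI: 0.65570 ± 0.08378 = (0.5719, 0.7395).

(0.5719, 0.7395)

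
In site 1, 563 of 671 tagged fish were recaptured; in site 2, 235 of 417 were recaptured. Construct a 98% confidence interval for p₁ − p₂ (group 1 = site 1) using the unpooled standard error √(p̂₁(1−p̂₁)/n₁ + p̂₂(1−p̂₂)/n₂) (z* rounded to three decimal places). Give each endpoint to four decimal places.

p̂₁ = 563/671 = 0.83905, p̂₂ = 235/417 = 0.56355; p̂₁ − p̂₂ = 0.27550.
Unpooled SE = √(p̂₁(1−p̂₁)/n₁ + p̂₂(1−p̂₂)/n₂) = √(0.000201263 + 0.000589836) = 0.028126.
For 98% confidence, z* = 2.326. Margin = 2.326·0.028126 = 0.06542.
Interval: 0.27550 ± 0.06542 → (0.2101, 0.3409).

(0.2101, 0.3409)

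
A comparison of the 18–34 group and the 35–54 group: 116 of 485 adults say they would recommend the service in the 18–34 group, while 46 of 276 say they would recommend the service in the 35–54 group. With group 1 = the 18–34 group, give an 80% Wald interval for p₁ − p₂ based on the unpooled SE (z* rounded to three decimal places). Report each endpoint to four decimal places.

p̂₁ = 116/485 = 0.23918, p̂₂ = 46/276 = 0.16667; p̂₁ − p̂₂ = 0.07251.
Unpooled SE = √(p̂₁(1−p̂₁)/n₁ + p̂₂(1−p̂₂)/n₂) = √(0.000375197 + 0.000503221) = 0.029638.
For 80% confidence, z* = 1.282. Margin = 1.282·0.029638 = 0.03800.
So the interval runs from 0.0345 to 0.1105.

(0.0345, 0.1105)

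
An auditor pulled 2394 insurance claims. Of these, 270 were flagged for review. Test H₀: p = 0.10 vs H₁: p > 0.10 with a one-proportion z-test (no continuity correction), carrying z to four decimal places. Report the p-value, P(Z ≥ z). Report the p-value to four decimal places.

The sample proportion is 270/2394 = 0.11278.
Null standard error: √(0.10·0.90/2394) = √0.000037594 = 0.006131.
z = (p̂ − p₀)/SE = (270/2394 − 0.10)/0.006131 ≈ 2.0847.
From the standard normal, P(Z ≥ z) = 0.0185.

p-value = 0.0185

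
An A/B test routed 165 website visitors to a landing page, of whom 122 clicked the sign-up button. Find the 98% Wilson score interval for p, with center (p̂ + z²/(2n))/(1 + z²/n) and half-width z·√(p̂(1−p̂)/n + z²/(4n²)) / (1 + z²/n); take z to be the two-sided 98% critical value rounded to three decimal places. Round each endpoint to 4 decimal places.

(0.6532, 0.8104)

Here p̂ = 122/165 = 0.73939 and z = 2.326 (z² = 5.410276).
1 + z²/n = 1.032790.
Adjusted center: (0.73939 + z²/(2n))/1.032790 = 0.73179.
Radicand: p̂(1−p̂)/n + z²/(4n²) = 0.001167821 + 0.000049681 = 0.001217502.
Half-width = 2.326·√0.001217502/1.032790 = 0.07858.
CI: 0.73179 ± 0.07858 = (0.6532, 0.8104).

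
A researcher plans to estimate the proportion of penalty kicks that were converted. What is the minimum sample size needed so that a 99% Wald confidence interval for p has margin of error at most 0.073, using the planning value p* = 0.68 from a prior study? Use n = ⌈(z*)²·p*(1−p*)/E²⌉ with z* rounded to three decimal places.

n = 271

z* = 2.576 at the 99% level.
p*(1−p*) = 0.68·0.32 = 0.2176.
Required n before rounding: 6.635776 × 0.2176 / 0.073² = 270.960.
Rounding up, n = 271.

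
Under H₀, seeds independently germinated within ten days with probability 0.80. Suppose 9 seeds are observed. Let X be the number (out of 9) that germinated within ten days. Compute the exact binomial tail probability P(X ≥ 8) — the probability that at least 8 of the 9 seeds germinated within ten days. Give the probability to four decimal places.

P = 0.4362

X is binomial with n = 9 and p = 0.80.
P(X ≥ 8) = C(9,8)·0.80^8·0.20^1 + C(9,9)·0.80^9·0.20^0.
= 0.301990 + 0.134218 = 0.4362.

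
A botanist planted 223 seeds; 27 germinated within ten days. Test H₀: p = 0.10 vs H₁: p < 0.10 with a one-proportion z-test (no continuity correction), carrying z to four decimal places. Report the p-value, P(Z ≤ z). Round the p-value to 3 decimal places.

Sample proportion p̂ = 27/223 = 0.12108.
SE₀ = √(0.10·0.90/223) = 0.020089.
z = (p̂ − p₀)/SE = (27/223 − 0.10)/0.020089 ≈ 1.0491.
p-value = P(Z ≤ z) with z = 1.0491 → 0.853.

p-value = 0.853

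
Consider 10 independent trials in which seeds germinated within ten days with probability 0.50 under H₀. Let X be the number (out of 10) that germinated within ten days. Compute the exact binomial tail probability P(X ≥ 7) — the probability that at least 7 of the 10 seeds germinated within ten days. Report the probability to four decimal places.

P = 0.1719

X is binomial with n = 10 and p = 0.50.
P(X ≥ 7) = C(10,7)·0.50^7·0.50^3 + C(10,8)·0.50^8·0.50^2 + C(10,9)·0.50^9·0.50^1 + C(10,10)·0.50^10·0.50^0.
= 0.117188 + 0.043945 + 0.009766 + 0.000977 = 0.1719.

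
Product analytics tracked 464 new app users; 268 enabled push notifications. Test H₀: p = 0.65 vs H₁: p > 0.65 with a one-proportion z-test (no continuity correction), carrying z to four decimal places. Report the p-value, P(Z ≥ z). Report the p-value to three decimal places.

p̂ = 268/464 = 0.57759.
Null standard error: √(0.65·0.35/464) = √0.000490302 = 0.022143.
z = (p̂ − p₀)/SE = (268/464 − 0.65)/0.022143 ≈ -3.2703.
From the standard normal, P(Z ≥ z) = 0.999.

p-value = 0.999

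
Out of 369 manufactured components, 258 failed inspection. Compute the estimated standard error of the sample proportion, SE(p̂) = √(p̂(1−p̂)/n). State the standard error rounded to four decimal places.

p̂ = 258/369 = 0.69919.
p̂(1−p̂) = 0.69919·0.30081 = 0.210323.
Dividing by n and taking the root: √0.000569981 = 0.0239.

SE = 0.0239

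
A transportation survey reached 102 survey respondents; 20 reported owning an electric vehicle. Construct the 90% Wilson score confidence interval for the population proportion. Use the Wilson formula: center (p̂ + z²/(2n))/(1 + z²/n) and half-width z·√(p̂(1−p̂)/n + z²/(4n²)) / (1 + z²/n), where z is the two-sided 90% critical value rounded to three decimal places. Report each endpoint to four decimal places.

Here p̂ = 20/102 = 0.19608 and z = 1.645 (z² = 2.706025).
1 + z²/n = 1.026530.
Adjusted center: (0.19608 + z²/(2n))/1.026530 = 0.20393.
Radicand: p̂(1−p̂)/n + z²/(4n²) = 0.001545409 + 0.000065024 = 0.001610433.
Half-width = 1.645·√0.001610433/1.026530 = 0.06431.
CI: 0.20393 ± 0.06431 = (0.1396, 0.2682).

(0.1396, 0.2682)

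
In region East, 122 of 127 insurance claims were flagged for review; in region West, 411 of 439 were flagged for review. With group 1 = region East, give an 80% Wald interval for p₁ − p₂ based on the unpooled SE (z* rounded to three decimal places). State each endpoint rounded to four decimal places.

p̂₁ = 122/127 = 0.96063, p̂₂ = 411/439 = 0.93622; p̂₁ − p̂₂ = 0.02441.
SE = √(0.000297796 + 0.000136021) = √0.000433817 = 0.020828.
The 80% critical value is z* = 1.282. Margin = 1.282·0.020828 = 0.02670.
So the interval runs from -0.0023 to 0.0511.

(-0.0023, 0.0511)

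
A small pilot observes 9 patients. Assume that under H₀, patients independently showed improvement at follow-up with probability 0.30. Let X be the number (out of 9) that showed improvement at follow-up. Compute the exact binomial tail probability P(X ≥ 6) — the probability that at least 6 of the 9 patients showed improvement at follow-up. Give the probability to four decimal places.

P = 0.0253

X ~ Binomial(n=9, p=0.30).
P(X ≥ 6) = C(9,6)·0.30^6·0.70^3 + C(9,7)·0.30^7·0.70^2 + C(9,8)·0.30^8·0.70^1 + C(9,9)·0.30^9·0.70^0.
= 0.021004 + 0.003858 + 0.000413 + 0.000020 = 0.0253.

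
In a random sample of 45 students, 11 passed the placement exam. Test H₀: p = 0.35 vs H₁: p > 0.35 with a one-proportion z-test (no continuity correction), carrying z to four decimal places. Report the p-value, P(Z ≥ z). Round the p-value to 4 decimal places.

p-value = 0.9312

The sample proportion is 11/45 = 0.24444.
Null standard error: √(0.35·0.65/45) = √0.005055556 = 0.071102.
Test statistic (full precision, shown to 4 dp): z = (11/45 − 0.35)/SE₀ ≈ -1.4846.
From the standard normal, P(Z ≥ z) = 0.9312.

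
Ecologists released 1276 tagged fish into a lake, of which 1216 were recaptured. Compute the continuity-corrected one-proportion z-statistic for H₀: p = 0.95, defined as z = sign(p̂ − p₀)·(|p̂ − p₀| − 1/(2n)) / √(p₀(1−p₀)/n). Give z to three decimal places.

The sample proportion is 1216/1276 = 0.95298. p̂ − p₀ = 0.002978.
Continuity correction 1/(2n) = 1/2552 = 0.000392.
Corrected numerator: |0.002978| − 0.000392 = 0.002586.
Under H₀, SE = √(p₀(1−p₀)/n) = √(0.95·0.05/1276) = √0.000037226 = 0.006101.
z = +0.002586/0.006101 = 0.424.

z = 0.424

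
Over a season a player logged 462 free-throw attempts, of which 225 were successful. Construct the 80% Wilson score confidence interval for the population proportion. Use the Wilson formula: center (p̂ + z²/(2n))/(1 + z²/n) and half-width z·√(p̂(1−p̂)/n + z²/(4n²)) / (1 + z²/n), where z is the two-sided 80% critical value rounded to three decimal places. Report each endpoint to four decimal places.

(0.4573, 0.5168)

Here p̂ = 225/462 = 0.48701 and z = 1.282 (z² = 1.643524).
1 + z²/n = 1.003557.
Center = (0.48701 + 0.001779)/1.003557 = 0.48706.
Radicand: p̂(1−p̂)/n + z²/(4n²) = 0.000540760 + 0.000001925 = 0.000542685.
Half-width = 1.282·√0.000542685/1.003557 = 0.02976.
Interval: 0.48706 ± 0.02976 → (0.4573, 0.5168).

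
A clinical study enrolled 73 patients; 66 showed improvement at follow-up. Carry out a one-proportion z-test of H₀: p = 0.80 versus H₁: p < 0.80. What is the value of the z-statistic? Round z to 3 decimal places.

p̂ = 66/73 = 0.90411.
Null standard error: √(0.80·0.20/73) = √0.002191781 = 0.046816.
Test statistic: z = 0.10411/0.046816 = 2.224.

z = 2.224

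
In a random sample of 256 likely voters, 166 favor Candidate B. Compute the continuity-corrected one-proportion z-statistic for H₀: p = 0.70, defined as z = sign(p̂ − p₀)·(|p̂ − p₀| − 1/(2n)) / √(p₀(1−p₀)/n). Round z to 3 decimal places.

Sample proportion p̂ = 166/256 = 0.64844. p̂ − p₀ = -0.051562.
Continuity correction 1/(2n) = 1/512 = 0.001953.
Corrected numerator: |-0.051562| − 0.001953 = 0.049609.
Under H₀, SE = √(p₀(1−p₀)/n) = √(0.70·0.30/256) = √0.000820313 = 0.028641.
z = −0.049609/0.028641 = -1.732.

z = -1.732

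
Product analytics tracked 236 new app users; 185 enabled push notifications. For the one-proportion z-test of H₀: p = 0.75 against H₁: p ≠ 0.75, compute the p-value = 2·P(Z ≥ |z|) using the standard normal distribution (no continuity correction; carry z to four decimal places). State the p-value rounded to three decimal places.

With x = 185 successes in n = 236, p̂ = 0.78390.
Null standard error: √(0.75·0.25/236) = √0.000794492 = 0.028187.
z = (p̂ − p₀)/SE = (185/236 − 0.75)/0.028187 ≈ 1.2026.
p-value = 2·P(Z ≥ |z|) with z = 1.2026 → 0.229.

p-value = 0.229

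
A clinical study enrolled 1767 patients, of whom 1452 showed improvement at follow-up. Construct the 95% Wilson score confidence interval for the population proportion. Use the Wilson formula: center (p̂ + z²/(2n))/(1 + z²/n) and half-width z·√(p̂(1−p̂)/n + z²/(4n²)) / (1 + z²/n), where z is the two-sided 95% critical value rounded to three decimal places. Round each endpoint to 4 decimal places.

(0.8032, 0.8389)

Here p̂ = 1452/1767 = 0.82173 and z = 1.960 (z² = 3.841600).
1 + z²/n = 1.002174.
Center = (0.82173 + 0.001087)/1.002174 = 0.82103.
Radicand: p̂(1−p̂)/n + z²/(4n²) = 0.000082902 + 0.000000308 = 0.000083210.
Half-width = 1.960·√0.000083210/1.002174 = 0.01784.
CI: 0.82103 ± 0.01784 = (0.8032, 0.8389).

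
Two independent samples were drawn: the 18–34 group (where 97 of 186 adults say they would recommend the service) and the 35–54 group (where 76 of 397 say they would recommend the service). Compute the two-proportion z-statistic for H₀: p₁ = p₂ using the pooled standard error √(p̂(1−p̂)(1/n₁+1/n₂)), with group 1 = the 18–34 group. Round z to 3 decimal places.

Sample proportions: p̂₁ = 97/186 = 0.52151 and p̂₂ = 76/397 = 0.19144.
Pooled p̂ = (97+76)/(186+397) = 173/583 = 0.29674.
SE = √[p̂(1−p̂)(1/n₁+1/n₂)] = √[0.29674·0.70326·(1/186+1/397)] ≈ 0.040591.
z = (p̂₁ − p̂₂)/SE = (0.52151 − 0.19144)/0.040591 = 0.33007/0.040591 = 8.132.

z = 8.132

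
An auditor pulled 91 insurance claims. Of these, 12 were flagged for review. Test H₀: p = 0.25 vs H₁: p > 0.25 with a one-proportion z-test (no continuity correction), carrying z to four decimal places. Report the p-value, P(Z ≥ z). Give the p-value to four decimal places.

p̂ = 12/91 = 0.13187.
SE₀ = √(0.25·0.75/91) = 0.045392.
z = (p̂ − p₀)/SE = (12/91 − 0.25)/0.045392 ≈ -2.6025.
From the standard normal, P(Z ≥ z) = 0.9954.

p-value = 0.9954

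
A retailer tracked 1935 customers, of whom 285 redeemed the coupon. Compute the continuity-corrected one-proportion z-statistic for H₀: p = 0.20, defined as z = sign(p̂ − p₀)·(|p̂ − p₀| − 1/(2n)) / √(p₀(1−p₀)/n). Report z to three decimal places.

z = -5.769

p̂ = 285/1935 = 0.14729. p̂ − p₀ = -0.052713.
Continuity correction 1/(2n) = 1/3870 = 0.000258.
Corrected numerator: |-0.052713| − 0.000258 = 0.052455.
SE₀ = √(0.20·0.80/1935) = 0.009093.
z = (−)0.052455/0.009093 = -5.769.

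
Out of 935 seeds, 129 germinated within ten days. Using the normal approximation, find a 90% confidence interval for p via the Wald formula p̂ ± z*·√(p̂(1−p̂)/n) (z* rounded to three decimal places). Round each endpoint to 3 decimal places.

(0.119, 0.157)

The sample proportion is 129/935 = 0.13797.
SE = √(p̂(1−p̂)/n) = √(0.118933/935) = 0.011278.
z* = 1.645 at the 90% level.
Margin of error: 1.645 × 0.011278 = 0.01855.
CI: 0.13797 ± 0.01855 = (0.119, 0.157).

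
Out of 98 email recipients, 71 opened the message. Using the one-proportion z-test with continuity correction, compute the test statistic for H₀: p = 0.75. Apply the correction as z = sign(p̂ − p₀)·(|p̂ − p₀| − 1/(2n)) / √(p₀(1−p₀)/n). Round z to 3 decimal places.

z = -0.467

With x = 71 successes in n = 98, p̂ = 0.72449. p̂ − p₀ = -0.025510.
1/(2n) = 0.005102.
Corrected numerator: |-0.025510| − 0.005102 = 0.020408.
Under H₀, SE = √(p₀(1−p₀)/n) = √(0.75·0.25/98) = √0.001913265 = 0.043741.
z = (−)0.020408/0.043741 = -0.467.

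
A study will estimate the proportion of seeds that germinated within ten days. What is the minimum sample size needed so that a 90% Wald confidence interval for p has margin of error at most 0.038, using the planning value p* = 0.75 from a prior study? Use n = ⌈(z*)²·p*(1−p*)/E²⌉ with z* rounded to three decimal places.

The 90% critical value is z* = 1.645.
p*(1−p*) = 0.1875.
(z*)²·p*(1−p*)/E² = 2.706025·0.1875/0.001444 = 351.371.
⌈351.371⌉ = 352.

n = 352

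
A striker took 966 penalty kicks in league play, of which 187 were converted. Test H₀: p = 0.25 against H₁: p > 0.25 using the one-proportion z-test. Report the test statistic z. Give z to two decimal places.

p̂ = 187/966 = 0.19358.
Under H₀, SE = √(p₀(1−p₀)/n) = √(0.25·0.75/966) = √0.000194099 = 0.013932.
z = (p̂ − p₀)/SE = (0.19358 − 0.25)/0.013932 = -4.05.

z = -4.05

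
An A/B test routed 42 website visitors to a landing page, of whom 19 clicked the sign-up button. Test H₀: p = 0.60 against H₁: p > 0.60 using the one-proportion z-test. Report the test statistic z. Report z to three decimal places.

Sample proportion p̂ = 19/42 = 0.45238.
Under H₀, SE = √(p₀(1−p₀)/n) = √(0.60·0.40/42) = √0.005714286 = 0.075593.
Test statistic: z = -0.14762/0.075593 = -1.953.

z = -1.953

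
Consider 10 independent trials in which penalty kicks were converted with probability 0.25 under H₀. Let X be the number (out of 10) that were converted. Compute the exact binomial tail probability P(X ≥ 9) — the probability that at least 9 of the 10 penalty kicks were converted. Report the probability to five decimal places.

X ~ Binomial(n=10, p=0.25).
P(X ≥ 9) = C(10,9)·0.25^9·0.75^1 + C(10,10)·0.25^10·0.75^0.
= 0.000029 + 0.000001 = 0.00003.

P = 0.00003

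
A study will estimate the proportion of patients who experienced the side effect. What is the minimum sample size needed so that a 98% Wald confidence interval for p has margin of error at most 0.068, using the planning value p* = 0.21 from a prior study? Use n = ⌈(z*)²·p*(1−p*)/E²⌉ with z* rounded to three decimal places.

n = 195

For 98% confidence, z* = 2.326.
p*(1−p*) = 0.21·0.79 = 0.1659.
(z*)²·p*(1−p*)/E² = 5.410276·0.1659/0.004624 = 194.110.
Rounding up, n = 195.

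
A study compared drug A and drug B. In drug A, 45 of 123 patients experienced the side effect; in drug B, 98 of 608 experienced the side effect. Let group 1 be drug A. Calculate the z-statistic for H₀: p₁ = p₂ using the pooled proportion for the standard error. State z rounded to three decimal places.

z = 5.219

Sample proportions: p̂₁ = 45/123 = 0.36585 and p̂₂ = 98/608 = 0.16118.
Pooled p̂ = (45+98)/(123+608) = 143/731 = 0.19562.
Pooled SE = √[0.1573543·0.00977482] ≈ 0.039219.
z = (p̂₁ − p̂₂)/SE = (0.36585 − 0.16118)/0.039219 = 0.20467/0.039219 = 5.219.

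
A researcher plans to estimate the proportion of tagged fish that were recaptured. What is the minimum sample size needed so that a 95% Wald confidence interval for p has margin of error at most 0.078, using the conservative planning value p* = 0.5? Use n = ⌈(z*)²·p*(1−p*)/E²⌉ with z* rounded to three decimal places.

For 95% confidence, z* = 1.960.
p*(1−p*) = 0.2500.
(z*)²·p*(1−p*)/E² = 3.841600·0.2500/0.006084 = 157.857.
⌈157.857⌉ = 158.

n = 158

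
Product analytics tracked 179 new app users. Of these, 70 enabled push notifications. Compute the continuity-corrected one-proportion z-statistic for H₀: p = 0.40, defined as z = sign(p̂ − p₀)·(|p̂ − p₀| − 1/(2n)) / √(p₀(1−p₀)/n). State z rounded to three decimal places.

p̂ = 70/179 = 0.39106. p̂ − p₀ = -0.008939.
1/(2n) = 0.002793.
Corrected numerator: |-0.008939| − 0.002793 = 0.006146.
SE₀ = √(0.40·0.60/179) = 0.036617.
z = −0.006146/0.036617 = -0.168.

z = -0.168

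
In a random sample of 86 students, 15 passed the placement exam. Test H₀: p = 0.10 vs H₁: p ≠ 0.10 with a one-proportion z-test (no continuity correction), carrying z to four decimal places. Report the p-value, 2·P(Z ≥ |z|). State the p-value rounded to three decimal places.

With x = 15 successes in n = 86, p̂ = 0.17442.
Under H₀, SE = √(p₀(1−p₀)/n) = √(0.10·0.90/86) = √0.001046512 = 0.032350.
z = (p̂ − p₀)/SE = (15/86 − 0.10)/0.032350 ≈ 2.3004.
From the standard normal, 2·P(Z ≥ |z|) = 0.021.

p-value = 0.021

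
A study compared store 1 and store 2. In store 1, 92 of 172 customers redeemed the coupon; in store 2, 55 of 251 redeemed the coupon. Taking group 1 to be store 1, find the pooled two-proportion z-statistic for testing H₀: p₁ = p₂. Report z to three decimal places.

p̂₁ = 92/172 = 0.53488, p̂₂ = 55/251 = 0.21912.
Pooling: p̂ = 147/423 = 0.34752.
Pooled SE = √[0.2267492·0.00979802] ≈ 0.047135.
z = 0.31576/0.047135 = 6.699.

z = 6.699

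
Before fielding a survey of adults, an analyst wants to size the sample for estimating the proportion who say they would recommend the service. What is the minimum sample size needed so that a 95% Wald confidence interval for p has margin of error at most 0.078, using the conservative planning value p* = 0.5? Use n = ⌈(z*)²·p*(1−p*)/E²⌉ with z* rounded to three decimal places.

n = 158

For 95% confidence, z* = 1.960.
p*(1−p*) = 0.2500.
Required n before rounding: 3.841600 × 0.2500 / 0.078² = 157.857.
Rounding up, n = 158.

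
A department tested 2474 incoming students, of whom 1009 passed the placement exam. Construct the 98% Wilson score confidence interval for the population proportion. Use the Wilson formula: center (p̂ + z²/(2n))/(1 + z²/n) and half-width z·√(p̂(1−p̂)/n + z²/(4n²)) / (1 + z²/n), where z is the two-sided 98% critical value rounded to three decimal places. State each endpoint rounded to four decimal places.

(0.3851, 0.4310)

p̂ = 1009/2474 = 0.40784; z = 2.326, so z² = 5.410276.
1 + z²/n = 1.002187.
Center = (0.40784 + 0.001093)/1.002187 = 0.40804.
Radicand: p̂(1−p̂)/n + z²/(4n²) = 0.000097618 + 0.000000221 = 0.000097839.
Half-width = 2.326·√0.000097839/1.002187 = 0.02296.
CI: 0.40804 ± 0.02296 = (0.3851, 0.4310).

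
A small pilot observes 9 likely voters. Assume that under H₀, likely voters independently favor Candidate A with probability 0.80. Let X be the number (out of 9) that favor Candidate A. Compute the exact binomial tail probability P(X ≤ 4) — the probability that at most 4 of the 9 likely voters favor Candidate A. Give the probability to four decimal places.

P = 0.0196

X is binomial with n = 9 and p = 0.80.
P(X ≤ 4) = Σ_{j=0}^{4} C(9,j)·0.80^j·0.20^{9−j}.
= 0.000001 + 0.000018 + 0.000295 + 0.002753 + 0.016515 = 0.0196.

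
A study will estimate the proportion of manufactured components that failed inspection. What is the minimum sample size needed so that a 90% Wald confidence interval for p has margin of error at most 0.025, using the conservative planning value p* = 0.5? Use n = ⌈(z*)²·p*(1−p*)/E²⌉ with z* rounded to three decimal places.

n = 1083

z* = 1.645 at the 90% level.
p*(1−p*) = 0.50·0.50 = 0.2500.
(z*)²·p*(1−p*)/E² = 2.706025·0.2500/0.000625 = 1082.410.
⌈1082.410⌉ = 1083.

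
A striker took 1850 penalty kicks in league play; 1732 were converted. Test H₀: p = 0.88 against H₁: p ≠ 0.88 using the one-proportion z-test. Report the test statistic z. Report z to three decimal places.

z = 7.441

p̂ = 1732/1850 = 0.93622.
SE₀ = √(0.88·0.12/1850) = 0.007555.
z = (0.93622 − 0.88)/0.007555 = 0.05622/0.007555 = 7.441.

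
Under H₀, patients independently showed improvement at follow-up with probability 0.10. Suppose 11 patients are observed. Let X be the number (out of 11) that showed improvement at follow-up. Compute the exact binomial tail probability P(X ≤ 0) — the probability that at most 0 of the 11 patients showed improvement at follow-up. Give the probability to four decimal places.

X ~ Binomial(n=11, p=0.10).
P(X ≤ 0) = C(11,0)·0.10^0·0.90^11.
= 0.313811 = 0.3138.

P = 0.3138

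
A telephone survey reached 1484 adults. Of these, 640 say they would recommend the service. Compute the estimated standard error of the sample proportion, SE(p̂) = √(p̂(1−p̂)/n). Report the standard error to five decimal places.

p̂ = 640/1484 = 0.43127.
p̂(1−p̂) = 0.245276.
SE = √(0.245276/1484) = √0.000165280 = 0.01286.

SE = 0.01286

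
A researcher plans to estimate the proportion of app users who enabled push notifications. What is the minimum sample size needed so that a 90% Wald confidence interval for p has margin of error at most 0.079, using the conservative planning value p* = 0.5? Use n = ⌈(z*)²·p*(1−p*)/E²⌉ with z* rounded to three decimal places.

n = 109

For 90% confidence, z* = 1.645.
p*(1−p*) = 0.2500.
Required n before rounding: 2.706025 × 0.2500 / 0.079² = 108.397.
Rounding up, n = 109.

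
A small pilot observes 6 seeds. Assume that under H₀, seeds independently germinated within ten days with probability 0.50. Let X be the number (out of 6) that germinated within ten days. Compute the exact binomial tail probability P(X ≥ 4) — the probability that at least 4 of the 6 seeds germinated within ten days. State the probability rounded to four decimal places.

P = 0.3438

X ~ Binomial(n=6, p=0.50).
P(X ≥ 4) = C(6,4)·0.50^4·0.50^2 + C(6,5)·0.50^5·0.50^1 + C(6,6)·0.50^6·0.50^0.
= 0.234375 + 0.093750 + 0.015625 = 0.3438.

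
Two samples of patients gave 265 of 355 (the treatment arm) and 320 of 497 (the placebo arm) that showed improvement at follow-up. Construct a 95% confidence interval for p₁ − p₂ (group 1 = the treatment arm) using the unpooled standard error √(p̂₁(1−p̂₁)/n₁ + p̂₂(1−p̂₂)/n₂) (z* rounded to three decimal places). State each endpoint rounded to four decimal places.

(0.0408, 0.1644)

p̂₁ = 0.74648, p̂₂ = 0.64386, so the observed difference is 0.10262.
SE = √(0.000533093 + 0.000461375) = √0.000994468 = 0.031535.
z* = 1.960 at the 95% level. Margin = 1.960·0.031535 = 0.06181.
So the interval runs from 0.0408 to 0.1644.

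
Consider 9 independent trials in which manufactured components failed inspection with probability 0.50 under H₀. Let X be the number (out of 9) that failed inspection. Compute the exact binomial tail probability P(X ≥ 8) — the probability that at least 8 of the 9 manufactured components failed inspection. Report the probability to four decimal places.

X ~ Binomial(n=9, p=0.50).
P(X ≥ 8) = C(9,8)·0.50^8·0.50^1 + C(9,9)·0.50^9·0.50^0.
= 0.017578 + 0.001953 = 0.0195.

P = 0.0195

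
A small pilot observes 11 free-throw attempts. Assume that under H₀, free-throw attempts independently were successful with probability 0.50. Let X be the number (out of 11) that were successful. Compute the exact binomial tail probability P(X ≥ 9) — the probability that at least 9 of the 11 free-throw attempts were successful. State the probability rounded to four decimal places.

X is binomial with n = 11 and p = 0.50.
P(X ≥ 9) = C(11,9)·0.50^9·0.50^2 + C(11,10)·0.50^10·0.50^1 + C(11,11)·0.50^11·0.50^0.
= 0.026855 + 0.005371 + 0.000488 = 0.0327.

P = 0.0327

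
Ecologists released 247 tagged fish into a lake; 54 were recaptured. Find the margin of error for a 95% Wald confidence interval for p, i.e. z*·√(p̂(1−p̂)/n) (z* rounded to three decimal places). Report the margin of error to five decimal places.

ME = 0.05154

With x = 54 successes in n = 247, p̂ = 0.21862.
SE(p̂) = √(0.21862·0.78138/247) = 0.026298.
The 95% critical value is z* = 1.960.
ME = 1.960·0.026298 = 0.05154.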